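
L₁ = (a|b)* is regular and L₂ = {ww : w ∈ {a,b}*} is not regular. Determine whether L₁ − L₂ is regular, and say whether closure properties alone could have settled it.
No — L₁ − L₂ is not regular.

L₁ − L₂ is the complement of {ww} within {a,b}*. If it were regular, its complement {ww} would be regular as well (regular languages are closed under complement) — contradiction. So L₁ − L₂ is not regular.

Note that the bare facts "L₁ regular, L₂ non-regular" do not settle the question by themselves: the closure of regular languages under ∪, ∩, complement and difference applies only when BOTH operands are regular. With a non-regular operand the result can come out regular or non-regular depending on the specific languages, so one has to work out L₁ − L₂ for this particular pair, as above.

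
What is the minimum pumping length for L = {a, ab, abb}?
p = 4

For a finite language L, the pumping lemma holds vacuously if p > max|s| for s ∈ L.

The longest string in L = {a, ab, abb} has length 3.
If p = 4, then no string s ∈ L has |s| ≥ p, so the condition is vacuously true.

The minimum pumping length is p = 4.

Why no smaller p works: for any p ≤ 3, the longest string s ∈ L has |s| = 3 ≥ p, so it would
have to be pumpable; but pumping up (i = 2, 3, ...) produces ever longer strings, which cannot all lie in the
finite language L. So the pumping property fails for every p ≤ 3.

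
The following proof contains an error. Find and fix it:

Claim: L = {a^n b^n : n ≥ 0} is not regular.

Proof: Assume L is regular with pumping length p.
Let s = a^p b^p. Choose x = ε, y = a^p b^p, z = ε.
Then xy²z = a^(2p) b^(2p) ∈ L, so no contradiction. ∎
Error: The decomposition violates |xy| ≤ p. With y = a^p b^p, |xy| = |y| = 2p > p. (The proof also miscomputes xy²z, which would be a^p b^p a^p b^p rather than a^(2p) b^(2p), and it wrongly treats one harmless decomposition as settling the matter — the prover does not get to choose the decomposition.)

Correction: The pumping lemma requires |xy| ≤ p, and the argument must handle every decomposition satisfying |xy| ≤ p, |y| ≥ 1. Since s starts with p a's, any such y consists only of a's, say y = a^k with k ≥ 1. Then xy²z = a^(p+k) b^p has unequal numbers of a's and b's, so xy²z ∉ L — the required contradiction.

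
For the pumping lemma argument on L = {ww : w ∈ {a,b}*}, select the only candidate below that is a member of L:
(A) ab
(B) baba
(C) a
(B) baba

The pumping lemma is applied to a string s that lies in L, so first check membership of each option:
- (A) ab has length 2; its halves are a and b, which differ, so it is not in L ✗
- (B) baba splits into halves ba · ba, which are equal, so it is in L (w = ba) ✓
- (C) a has odd length 1, so it cannot be written as ww and is not in L ✗

Only (B) baba is in L, so it is the only candidate that could play the role of s.
(In a complete proof one picks s in terms of the pumping length p so that |s| ≥ p is guaranteed; a fixed string like baba illustrates the shape of such an s.)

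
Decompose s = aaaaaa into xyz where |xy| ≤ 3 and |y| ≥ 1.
x = 'a', y = 'a', z = 'aaaa'

For s = aaaaaa and p = 3, one valid decomposition is:
- x = 'a' (length 1)
- y = 'a' (length 1)
- z = 'aaaa' (length 4)

Verification:
- xyz = 'a' + 'a' + 'aaaa' = aaaaaa ✓
- |xy| = 2 ≤ 3 ✓
- |y| = 1 > 0 ✓

All pumping lemma constraints are satisfied.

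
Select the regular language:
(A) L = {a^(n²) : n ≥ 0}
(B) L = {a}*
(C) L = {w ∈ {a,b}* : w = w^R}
(B) {a}*

(B) L = {a}* is regular.

This can be recognized by a finite automaton (DFA/NFA).
Regular expressions like {a}* define regular languages.

The other choices are not regular:
- {a^(n²) : n ≥ 0}: After pumping, length is no longer a perfect square
- {w ∈ {a,b}* : w = w^R}: After pumping, the string is no longer symmetric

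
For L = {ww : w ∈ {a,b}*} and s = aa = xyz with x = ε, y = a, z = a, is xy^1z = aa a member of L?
Yes

xy¹z = ε · a · a = aa.
aa splits into halves a · a, which are equal, so it is in L (w = a).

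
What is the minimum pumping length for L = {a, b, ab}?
p = 3

For a finite language L, the pumping lemma holds vacuously if p > max|s| for s ∈ L.

The longest string in L = {a, b, ab} has length 2.
If p = 3, then no string s ∈ L has |s| ≥ p, so the condition is vacuously true.

The minimum pumping length is p = 3.

Why no smaller p works: for any p ≤ 2, the longest string s ∈ L has |s| = 2 ≥ p, so it would
have to be pumpable; but pumping up (i = 2, 3, ...) produces ever longer strings, which cannot all lie in the
finite language L. So the pumping property fails for every p ≤ 2.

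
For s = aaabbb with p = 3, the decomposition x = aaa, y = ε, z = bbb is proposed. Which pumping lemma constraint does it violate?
Violated: |y| > 0

The decomposition x = aaa, y = ε, z = bbb for s = aaabbb with p = 3
violates the constraint: |y| > 0

|y| = 0, but the pumping lemma requires |y| > 0 (y must be non-empty).

Pumping lemma constraints:
1. xyz = s (decomposition is valid)
2. |xy| ≤ p
3. |y| > 0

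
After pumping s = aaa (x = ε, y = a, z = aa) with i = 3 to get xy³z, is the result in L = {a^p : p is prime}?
Yes

xy³z = ε · aaa · aa = aaaaa.
aaaaa has length 5, which is prime, so it is in L.
(A single pumped string landing in L is not a contradiction by itself; a non-regularity proof needs some i for which xy^i z ∉ L, for every admissible decomposition.)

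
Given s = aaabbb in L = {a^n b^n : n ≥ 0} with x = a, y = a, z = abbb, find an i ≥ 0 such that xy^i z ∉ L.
i = 3

xy³z = a · aaa · abbb = aaaaabbb; aaaaabbb has 5 a's and 3 b's; 5 ≠ 3, so it is not in L.
(Other choices also work, e.g. i = 0, 2; only i = 1 is guaranteed to stay in L since xy¹z = s.)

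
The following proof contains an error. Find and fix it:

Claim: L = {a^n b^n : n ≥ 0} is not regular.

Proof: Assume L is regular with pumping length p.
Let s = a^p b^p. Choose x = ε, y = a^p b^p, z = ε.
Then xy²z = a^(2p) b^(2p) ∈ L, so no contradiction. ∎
Error: The decomposition violates |xy| ≤ p. With y = a^p b^p, |xy| = |y| = 2p > p. (The proof also miscomputes xy²z, which would be a^p b^p a^p b^p rather than a^(2p) b^(2p), and it wrongly treats one harmless decomposition as settling the matter — the prover does not get to choose the decomposition.)

Correction: The pumping lemma requires |xy| ≤ p, and the argument must handle every decomposition satisfying |xy| ≤ p, |y| ≥ 1. Since s starts with p a's, any such y consists only of a's, say y = a^k with k ≥ 1. Then xy²z = a^(p+k) b^p has unequal numbers of a's and b's, so xy²z ∉ L — the required contradiction.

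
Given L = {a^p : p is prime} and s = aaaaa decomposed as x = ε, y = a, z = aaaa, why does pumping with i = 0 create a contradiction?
xy⁰z = aaaa ∉ L

Pumping with i = 0 replaces y = a by y⁰ = ε:
- Original: s = xyz = aaaaa; aaaaa has length 5, which is prime, so it is in L
- Pumped: xy⁰z = ε · ε · aaaa = aaaa
- aaaa has length 4 = 2 × 2, which is not prime, so it is not in L

The pumping lemma would require xy⁰z ∈ L, so this decomposition yields a contradiction.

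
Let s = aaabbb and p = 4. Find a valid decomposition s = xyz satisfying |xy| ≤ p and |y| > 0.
x = '', y = 'aaa', z = 'bbb'

For s = aaabbb and p = 4, one valid decomposition is:
- x = '' (length 0)
- y = 'aaa' (length 3)
- z = 'bbb' (length 3)

Verification:
- xyz = '' + 'aaa' + 'bbb' = aaabbb ✓
- |xy| = 3 ≤ 4 ✓
- |y| = 3 > 0 ✓

All pumping lemma constraints are satisfied.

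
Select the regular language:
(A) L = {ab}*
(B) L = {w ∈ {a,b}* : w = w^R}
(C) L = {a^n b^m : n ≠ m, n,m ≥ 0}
(A) {ab}*

(A) L = {ab}* is regular.

This can be recognized by a finite automaton (DFA/NFA).
Regular expressions like {ab}* define regular languages.

The other choices are not regular:
- {a^n b^m : n ≠ m, n,m ≥ 0}: After pumping a's, we can make n = m
- {w ∈ {a,b}* : w = w^R}: After pumping, the string is no longer symmetric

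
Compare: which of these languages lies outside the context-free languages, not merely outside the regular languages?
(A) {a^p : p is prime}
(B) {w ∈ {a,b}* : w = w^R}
(A) {a^p : p is prime}

(A) {a^p : p is prime} requires the CFL pumping lemma.

- {w ∈ {a,b}* : w = w^R} is context-free (but not regular)
  • Can be shown non-regular with the regular pumping lemma
  • After pumping, the string is no longer symmetric

- {a^p : p is prime} is NOT context-free
  • Requires the CFL pumping lemma to prove
  • The CFL pumping lemma also fails because prime gaps are unbounded

The CFL pumping lemma is "stronger" in that it can prove non-membership
in the larger class of context-free languages.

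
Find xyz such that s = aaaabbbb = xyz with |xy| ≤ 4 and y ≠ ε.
x = '', y = 'a', z = 'aaabbbb'

For s = aaaabbbb and p = 4, one valid decomposition is:
- x = '' (length 0)
- y = 'a' (length 1)
- z = 'aaabbbb' (length 7)

Verification:
- xyz = '' + 'a' + 'aaabbbb' = aaaabbbb ✓
- |xy| = 1 ≤ 4 ✓
- |y| = 1 > 0 ✓

All pumping lemma constraints are satisfied.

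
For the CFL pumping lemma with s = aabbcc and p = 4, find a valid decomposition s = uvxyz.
u='a', v='a', x='bb', y='c', z='c'

For s = aabbcc with pumping length p = 4:

One valid decomposition:
- u = 'a'
- v = 'a'
- x = 'bb'
- y = 'c'
- z = 'c'

Verification:
- uvxyz = 'a' + 'a' + 'bb' + 'c' + 'c' = aabbcc ✓
- |vxy| = |'abbc'| = 4 ≤ 4 ✓
- |vy| = |'ac'| = 2 > 0 ✓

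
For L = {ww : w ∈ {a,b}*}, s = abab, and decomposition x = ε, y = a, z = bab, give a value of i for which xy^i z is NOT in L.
i = 2

xy²z = ε · aa · bab = aabab; aabab has odd length 5, so it cannot be written as ww and is not in L.
(Other choices also work, e.g. i = 0, 3; only i = 1 is guaranteed to stay in L since xy¹z = s.)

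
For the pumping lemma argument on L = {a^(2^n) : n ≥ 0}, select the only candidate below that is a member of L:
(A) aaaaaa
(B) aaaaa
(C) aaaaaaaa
(C) aaaaaaaa

The pumping lemma is applied to a string s that lies in L, so first check membership of each option:
- (A) aaaaaa has length 6, strictly between 2^2 = 4 and 2^3 = 8, so it is not in L ✗
- (B) aaaaa has length 5, strictly between 2^2 = 4 and 2^3 = 8, so it is not in L ✗
- (C) aaaaaaaa has length 8 = 2^3, so it is in L ✓

Only (C) aaaaaaaa is in L, so it is the only candidate that could play the role of s.
(In a complete proof one picks s in terms of the pumping length p so that |s| ≥ p is guaranteed; a fixed string like aaaaaaaa illustrates the shape of such an s.)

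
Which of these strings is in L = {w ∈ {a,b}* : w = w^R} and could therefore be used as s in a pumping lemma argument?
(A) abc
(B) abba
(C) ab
(B) abba

The pumping lemma is applied to a string s that lies in L, so first check membership of each option:
- (A) abc reversed is cba ≠ abc, so it is not a palindrome and is not in L ✗
- (B) abba reversed is abba, the same string, so it is a palindrome and is in L ✓
- (C) ab reversed is ba ≠ ab, so it is not a palindrome and is not in L ✗

Only (B) abba is in L, so it is the only candidate that could play the role of s.
(In a complete proof one picks s in terms of the pumping length p so that |s| ≥ p is guaranteed; a fixed string like abba illustrates the shape of such an s.)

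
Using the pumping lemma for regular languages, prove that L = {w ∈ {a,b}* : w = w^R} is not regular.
Assume for contradiction that L is regular, and let p ≥ 1 be the pumping length given by the pumping lemma.
Choose s = a^p b a^p. Then s ∈ L (it reads the same in both directions) and |s| = 2p + 1 ≥ p.
By the pumping lemma, s = xyz for some x, y, z with |xy| ≤ p, |y| ≥ 1, and xy^i z ∈ L for every i ≥ 0.
Since |xy| ≤ p and the first p symbols of s are all a's, y = a^k for some k with 1 ≤ k ≤ p.

Take i = 0: xy⁰z = a^(p − k) b a^p.
Its reversal is a^p b a^(p − k). These differ because the block of a's before the unique b has length p − k in one and p in the other, and p − k ≠ p since k ≥ 1. So xy⁰z is not a palindrome, i.e. xy⁰z ∉ L.

This contradicts the pumping lemma, which requires xy^i z ∈ L for all i ≥ 0.
Hence L = {w ∈ {a,b}* : w = w^R} is not regular. ∎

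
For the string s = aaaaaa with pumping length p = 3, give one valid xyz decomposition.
x = 'aa', y = 'a', z = 'aaa'

For s = aaaaaa and p = 3, one valid decomposition is:
- x = 'aa' (length 2)
- y = 'a' (length 1)
- z = 'aaa' (length 3)

Verification:
- xyz = 'aa' + 'a' + 'aaa' = aaaaaa ✓
- |xy| = 3 ≤ 3 ✓
- |y| = 1 > 0 ✓

All pumping lemma constraints are satisfied.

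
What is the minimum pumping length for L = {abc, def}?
p = 4

For a finite language L, the pumping lemma holds vacuously if p > max|s| for s ∈ L.

The longest string in L = {abc, def} has length 3.
If p = 4, then no string s ∈ L has |s| ≥ p, so the condition is vacuously true.

The minimum pumping length is p = 4.

Why no smaller p works: for any p ≤ 3, the longest string s ∈ L has |s| = 3 ≥ p, so it would
have to be pumpable; but pumping up (i = 2, 3, ...) produces ever longer strings, which cannot all lie in the
finite language L. So the pumping property fails for every p ≤ 3.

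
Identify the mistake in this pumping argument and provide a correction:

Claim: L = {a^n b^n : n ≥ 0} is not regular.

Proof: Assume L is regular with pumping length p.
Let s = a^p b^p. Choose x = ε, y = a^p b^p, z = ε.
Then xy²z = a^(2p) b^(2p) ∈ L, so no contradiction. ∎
Error: The decomposition violates |xy| ≤ p. With y = a^p b^p, |xy| = |y| = 2p > p. (The proof also miscomputes xy²z, which would be a^p b^p a^p b^p rather than a^(2p) b^(2p), and it wrongly treats one harmless decomposition as settling the matter — the prover does not get to choose the decomposition.)

Correction: The pumping lemma requires |xy| ≤ p, and the argument must handle every decomposition satisfying |xy| ≤ p, |y| ≥ 1. Since s starts with p a's, any such y consists only of a's, say y = a^k with k ≥ 1. Then xy²z = a^(p+k) b^p has unequal numbers of a's and b's, so xy²z ∉ L — the required contradiction.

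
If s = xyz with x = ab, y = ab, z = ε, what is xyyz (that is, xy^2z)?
ababab

Given x = 'ab', y = 'ab', z = '' and i = 2:

xy^2z = x + y·y·...·y (2 times) + z
       = 'ab' + 'ab'^2 + ''
       = 'ab' + 'abab' + ''
       = 'ababab'

The pumped string is 'ababab' with length 6.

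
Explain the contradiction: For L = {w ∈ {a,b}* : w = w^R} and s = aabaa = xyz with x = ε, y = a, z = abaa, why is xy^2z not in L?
xy²z = aaabaa ∉ L

Pumping with i = 2 replaces y = a by y² = aa:
- Original: s = xyz = aabaa; aabaa reversed is aabaa, the same string, so it is a palindrome and is in L
- Pumped: xy²z = ε · aa · abaa = aaabaa
- aaabaa reversed is aabaaa ≠ aaabaa, so it is not a palindrome and is not in L

The pumping lemma would require xy²z ∈ L, so this decomposition yields a contradiction.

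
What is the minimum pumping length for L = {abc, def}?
p = 4

For a finite language L, the pumping lemma holds vacuously if p > max|s| for s ∈ L.

The longest string in L = {abc, def} has length 3.
If p = 4, then no string s ∈ L has |s| ≥ p, so the condition is vacuously true.

The minimum pumping length is p = 4.

Why no smaller p works: for any p ≤ 3, the longest string s ∈ L has |s| = 3 ≥ p, so it would
have to be pumpable; but pumping up (i = 2, 3, ...) produces ever longer strings, which cannot all lie in the
finite language L. So the pumping property fails for every p ≤ 3.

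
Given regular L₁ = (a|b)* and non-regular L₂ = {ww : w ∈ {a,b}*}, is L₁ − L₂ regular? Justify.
No — L₁ − L₂ is not regular.

L₁ − L₂ is the complement of {ww} within {a,b}*. If it were regular, its complement {ww} would be regular as well (regular languages are closed under complement) — contradiction. So L₁ − L₂ is not regular.

Note that the bare facts "L₁ regular, L₂ non-regular" do not settle the question by themselves: the closure of regular languages under ∪, ∩, complement and difference applies only when BOTH operands are regular. With a non-regular operand the result can come out regular or non-regular depending on the specific languages, so one has to work out L₁ − L₂ for this particular pair, as above.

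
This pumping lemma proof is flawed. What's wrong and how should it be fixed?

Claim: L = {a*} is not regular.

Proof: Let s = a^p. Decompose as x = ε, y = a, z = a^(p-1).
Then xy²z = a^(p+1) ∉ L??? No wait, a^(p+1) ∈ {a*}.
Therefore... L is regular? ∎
Error: The proof attempts to show a*  is not regular, but a* IS regular!

Correction: a* is a regular language (recognized by a simple DFA with one accepting state and self-loop on 'a'). The pumping lemma can only prove non-regularity, not regularity. For regular languages, pumping always works.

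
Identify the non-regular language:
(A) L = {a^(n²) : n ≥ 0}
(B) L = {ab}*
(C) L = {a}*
(A) {a^(n²) : n ≥ 0}

(A) L = {a^(n²) : n ≥ 0} is NOT regular.

The pumping lemma can be used to prove this:
After pumping, length is no longer a perfect square

The other languages are regular because they can be recognized by finite automata.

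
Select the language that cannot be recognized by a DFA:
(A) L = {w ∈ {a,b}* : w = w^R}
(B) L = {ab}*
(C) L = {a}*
(A) {w ∈ {a,b}* : w = w^R}

(A) L = {w ∈ {a,b}* : w = w^R} is NOT regular.

The pumping lemma can be used to prove this:
After pumping, the string is no longer symmetric

The other languages are regular because they can be recognized by finite automata.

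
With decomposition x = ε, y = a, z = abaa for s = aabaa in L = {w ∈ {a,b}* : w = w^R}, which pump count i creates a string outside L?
i = 0

xy⁰z = ε · ε · abaa = abaa; abaa reversed is aaba ≠ abaa, so it is not a palindrome and is not in L.
(Other choices also work, e.g. i = 2, 3; only i = 1 is guaranteed to stay in L since xy¹z = s.)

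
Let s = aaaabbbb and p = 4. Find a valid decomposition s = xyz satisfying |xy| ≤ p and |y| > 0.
x = 'a', y = 'aa', z = 'abbbb'

For s = aaaabbbb and p = 4, one valid decomposition is:
- x = 'a' (length 1)
- y = 'aa' (length 2)
- z = 'abbbb' (length 5)

Verification:
- xyz = 'a' + 'aa' + 'abbbb' = aaaabbbb ✓
- |xy| = 3 ≤ 4 ✓
- |y| = 2 > 0 ✓

All pumping lemma constraints are satisfied.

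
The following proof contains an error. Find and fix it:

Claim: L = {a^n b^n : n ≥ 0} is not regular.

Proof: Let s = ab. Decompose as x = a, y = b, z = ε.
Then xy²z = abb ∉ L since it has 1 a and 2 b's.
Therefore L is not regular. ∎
Error: The string s = ab might be shorter than the pumping length p.

Correction: Choose s = a^p b^p to ensure |s| ≥ p. Also, the decomposition is wrong: with |xy| ≤ p, y cannot include b's when s starts with p a's.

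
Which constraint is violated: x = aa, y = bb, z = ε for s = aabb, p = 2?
Violated: |xy| ≤ p

The decomposition x = aa, y = bb, z = ε for s = aabb with p = 2
violates the constraint: |xy| ≤ p

|xy| = |aabb| = 4 > 2 = p. The decomposition puts too many characters in xy.

Pumping lemma constraints:
1. xyz = s (decomposition is valid)
2. |xy| ≤ p
3. |y| > 0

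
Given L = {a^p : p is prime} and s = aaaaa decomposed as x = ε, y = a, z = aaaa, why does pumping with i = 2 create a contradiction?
xy²z = aaaaaa ∉ L

Pumping with i = 2 replaces y = a by y² = aa:
- Original: s = xyz = aaaaa; aaaaa has length 5, which is prime, so it is in L
- Pumped: xy²z = ε · aa · aaaa = aaaaaa
- aaaaaa has length 6 = 2 × 3, which is not prime, so it is not in L

The pumping lemma would require xy²z ∈ L, so this decomposition yields a contradiction.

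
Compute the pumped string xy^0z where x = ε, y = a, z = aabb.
aabb

Given x = '', y = 'a', z = 'aabb' and i = 0:

xy^0z = x + y·y·...·y (0 times) + z
       = '' + 'a'^0 + 'aabb'
       = '' + '' + 'aabb'
       = 'aabb'

The pumped string is 'aabb' with length 4.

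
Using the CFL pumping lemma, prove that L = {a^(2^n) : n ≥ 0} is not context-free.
Assume for contradiction that L is context-free, and let p ≥ 1 be the pumping length given by the pumping lemma for CFLs.
Choose s = a^(2^p). Then s ∈ L and |s| = 2^p ≥ p.
By the CFL pumping lemma, s = uvxyz for some u, v, x, y, z with |vxy| ≤ p, |vy| ≥ 1, and uv^i xy^i z ∈ L for every i ≥ 0.
All symbols are a's, so only lengths matter: let k = |vy|, with 1 ≤ k ≤ |vxy| ≤ p < 2^p.

Take i = 2: |uv²xy²z| = 2^p + k, and 2^p < 2^p + k < 2^p + 2^p = 2^(p+1).
So the length lies strictly between consecutive powers of two and is not a power of 2; uv²xy²z ∉ L.

This contradicts the CFL pumping lemma, which requires uv^i xy^i z ∈ L for all i ≥ 0.
Hence L = {a^(2^n) : n ≥ 0} is not context-free. ∎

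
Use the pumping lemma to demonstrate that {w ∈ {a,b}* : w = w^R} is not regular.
Assume for contradiction that L is regular, and let p ≥ 1 be the pumping length given by the pumping lemma.
Choose s = a^p b a^p. Then s ∈ L (it reads the same in both directions) and |s| = 2p + 1 ≥ p.
By the pumping lemma, s = xyz for some x, y, z with |xy| ≤ p, |y| ≥ 1, and xy^i z ∈ L for every i ≥ 0.
Since |xy| ≤ p and the first p symbols of s are all a's, y = a^k for some k with 1 ≤ k ≤ p.

Take i = 2: xy²z = a^(p + k) b a^p.
Its reversal is a^p b a^(p + k). These differ because the block of a's before the unique b has length p + k in one and p in the other, and p + k ≠ p since k ≥ 1. So xy²z is not a palindrome, i.e. xy²z ∉ L.

This contradicts the pumping lemma, which requires xy^i z ∈ L for all i ≥ 0.
Hence L = {w ∈ {a,b}* : w = w^R} is not regular. ∎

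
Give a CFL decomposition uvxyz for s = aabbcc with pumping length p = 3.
u='aa', v='b', x='b', y='c', z='c'

For s = aabbcc with pumping length p = 3:

One valid decomposition:
- u = 'aa'
- v = 'b'
- x = 'b'
- y = 'c'
- z = 'c'

Verification:
- uvxyz = 'aa' + 'b' + 'b' + 'c' + 'c' = aabbcc ✓
- |vxy| = |'bbc'| = 3 ≤ 3 ✓
- |vy| = |'bc'| = 2 > 0 ✓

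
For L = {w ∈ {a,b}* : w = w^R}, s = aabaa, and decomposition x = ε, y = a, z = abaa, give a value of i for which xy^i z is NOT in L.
i = 2

xy²z = ε · aa · abaa = aaabaa; aaabaa reversed is aabaaa ≠ aaabaa, so it is not a palindrome and is not in L.
(Other choices also work, e.g. i = 0, 3; only i = 1 is guaranteed to stay in L since xy¹z = s.)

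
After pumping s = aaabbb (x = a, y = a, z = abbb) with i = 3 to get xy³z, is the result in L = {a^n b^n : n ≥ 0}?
No

xy³z = a · aaa · abbb = aaaaabbb.
aaaaabbb has 5 a's and 3 b's; 5 ≠ 3, so it is not in L.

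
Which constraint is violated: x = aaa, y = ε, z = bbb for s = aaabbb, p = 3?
Violated: |y| > 0

The decomposition x = aaa, y = ε, z = bbb for s = aaabbb with p = 3
violates the constraint: |y| > 0

|y| = 0, but the pumping lemma requires |y| > 0 (y must be non-empty).

Pumping lemma constraints:
1. xyz = s (decomposition is valid)
2. |xy| ≤ p
3. |y| > 0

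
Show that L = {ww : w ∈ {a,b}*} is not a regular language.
Assume for contradiction that L is regular, and let p ≥ 1 be the pumping length given by the pumping lemma.
Choose s = a^p b a^p b. Then s ∈ L (take w = a^p b) and |s| = 2p + 2 ≥ p.
By the pumping lemma, s = xyz for some x, y, z with |xy| ≤ p, |y| ≥ 1, and xy^i z ∈ L for every i ≥ 0.
Since |xy| ≤ p and the first p symbols of s are all a's, y = a^k for some k with 1 ≤ k ≤ p.

Take i = 2: t = xy²z = a^(p + k) b a^p b.
Suppose t = uu for some string u. The string t contains exactly two b's and ends in b, so u contains exactly one b and ends in b; hence u = a^j b for some j, and uu = a^j b a^j b. Comparing with t = a^(p + k) b a^p b forces j = p + k (first block) and j = p (second block), which is impossible since k ≥ 1. So t ∉ L.

This contradicts the pumping lemma, which requires xy^i z ∈ L for all i ≥ 0.
Hence L = {ww : w ∈ {a,b}*} is not regular. ∎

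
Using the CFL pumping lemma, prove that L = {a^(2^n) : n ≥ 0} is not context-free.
Assume for contradiction that L is context-free, and let p ≥ 1 be the pumping length given by the pumping lemma for CFLs.
Choose s = a^(2^p). Then s ∈ L and |s| = 2^p ≥ p.
By the CFL pumping lemma, s = uvxyz for some u, v, x, y, z with |vxy| ≤ p, |vy| ≥ 1, and uv^i xy^i z ∈ L for every i ≥ 0.
All symbols are a's, so only lengths matter: let k = |vy|, with 1 ≤ k ≤ |vxy| ≤ p < 2^p.

Take i = 2: |uv²xy²z| = 2^p + k, and 2^p < 2^p + k < 2^p + 2^p = 2^(p+1).
So the length lies strictly between consecutive powers of two and is not a power of 2; uv²xy²z ∉ L.

This contradicts the CFL pumping lemma, which requires uv^i xy^i z ∈ L for all i ≥ 0.
Hence L = {a^(2^n) : n ≥ 0} is not context-free. ∎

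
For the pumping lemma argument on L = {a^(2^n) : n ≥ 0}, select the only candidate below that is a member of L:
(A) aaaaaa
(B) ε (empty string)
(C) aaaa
(C) aaaa

The pumping lemma is applied to a string s that lies in L, so first check membership of each option:
- (A) aaaaaa has length 6, strictly between 2^2 = 4 and 2^3 = 8, so it is not in L ✗
- (B) ε has length 0, which is not a power of 2, so it is not in L ✗
- (C) aaaa has length 4 = 2^2, so it is in L ✓

Only (C) aaaa is in L, so it is the only candidate that could play the role of s.
(In a complete proof one picks s in terms of the pumping length p so that |s| ≥ p is guaranteed; a fixed string like aaaa illustrates the shape of such an s.)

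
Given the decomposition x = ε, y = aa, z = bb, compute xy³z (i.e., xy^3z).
aaaaaabb

Given x = '', y = 'aa', z = 'bb' and i = 3:

xy^3z = x + y·y·...·y (3 times) + z
       = '' + 'aa'^3 + 'bb'
       = '' + 'aaaaaa' + 'bb'
       = 'aaaaaabb'

The pumped string is 'aaaaaabb' with length 8.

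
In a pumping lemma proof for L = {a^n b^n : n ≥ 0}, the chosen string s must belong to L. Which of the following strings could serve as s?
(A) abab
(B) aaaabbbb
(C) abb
(B) aaaabbbb

The pumping lemma is applied to a string s that lies in L, so first check membership of each option:
- (A) abab has an a after a b, so it is not of the form a^n b^n and is not in L ✗
- (B) aaaabbbb = a^4 b^4 has equal counts (4 = 4), so it is in L ✓
- (C) abb has 1 a's and 2 b's; 1 ≠ 2, so it is not in L ✗

Only (B) aaaabbbb is in L, so it is the only candidate that could play the role of s.
(In a complete proof one picks s in terms of the pumping length p so that |s| ≥ p is guaranteed; a fixed string like aaaabbbb illustrates the shape of such an s.)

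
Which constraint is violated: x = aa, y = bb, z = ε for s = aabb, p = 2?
Violated: |xy| ≤ p

The decomposition x = aa, y = bb, z = ε for s = aabb with p = 2
violates the constraint: |xy| ≤ p

|xy| = |aabb| = 4 > 2 = p. The decomposition puts too many characters in xy.

Pumping lemma constraints:
1. xyz = s (decomposition is valid)
2. |xy| ≤ p
3. |y| > 0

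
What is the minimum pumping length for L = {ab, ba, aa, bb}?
p = 3

For a finite language L, the pumping lemma holds vacuously if p > max|s| for s ∈ L.

The longest string in L = {ab, ba, aa, bb} has length 2.
If p = 3, then no string s ∈ L has |s| ≥ p, so the condition is vacuously true.

The minimum pumping length is p = 3.

Why no smaller p works: for any p ≤ 2, the longest string s ∈ L has |s| = 2 ≥ p, so it would
have to be pumpable; but pumping up (i = 2, 3, ...) produces ever longer strings, which cannot all lie in the
finite language L. So the pumping property fails for every p ≤ 2.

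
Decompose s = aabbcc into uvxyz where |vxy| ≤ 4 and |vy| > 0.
u='a', v='a', x='bb', y='c', z='c'

For s = aabbcc with pumping length p = 4:

One valid decomposition:
- u = 'a'
- v = 'a'
- x = 'bb'
- y = 'c'
- z = 'c'

Verification:
- uvxyz = 'a' + 'a' + 'bb' + 'c' + 'c' = aabbcc ✓
- |vxy| = |'abbc'| = 4 ≤ 4 ✓
- |vy| = |'ac'| = 2 > 0 ✓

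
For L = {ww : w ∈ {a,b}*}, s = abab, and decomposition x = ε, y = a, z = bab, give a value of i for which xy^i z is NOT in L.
i = 3

xy³z = ε · aaa · bab = aaabab; aaabab has length 6; its halves are aaa and bab, which differ, so it is not in L.
(Other choices also work, e.g. i = 0, 2; only i = 1 is guaranteed to stay in L since xy¹z = s.)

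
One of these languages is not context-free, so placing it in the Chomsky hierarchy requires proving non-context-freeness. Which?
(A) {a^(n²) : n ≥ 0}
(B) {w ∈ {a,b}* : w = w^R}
(A) {a^(n²) : n ≥ 0}

(A) {a^(n²) : n ≥ 0} requires the CFL pumping lemma.

- {w ∈ {a,b}* : w = w^R} is context-free (but not regular)
  • Can be shown non-regular with the regular pumping lemma
  • After pumping, the string is no longer symmetric

- {a^(n²) : n ≥ 0} is NOT context-free
  • Requires the CFL pumping lemma to prove
  • Gaps between squares grow unboundedly

The CFL pumping lemma is "stronger" in that it can prove non-membership
in the larger class of context-free languages.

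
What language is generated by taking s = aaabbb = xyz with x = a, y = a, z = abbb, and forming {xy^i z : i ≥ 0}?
{xy^i z : i ≥ 0} = {a^(2+i) b^3 : i ≥ 0} = {aabbb, aaabbb, aaaabbb, ...}

With x = a, y = a, z = abbb: Starting with aaabbb and pumping the second 'a', we get strings with 2+i a's followed by 3 b's for i = 0, 1, 2, ...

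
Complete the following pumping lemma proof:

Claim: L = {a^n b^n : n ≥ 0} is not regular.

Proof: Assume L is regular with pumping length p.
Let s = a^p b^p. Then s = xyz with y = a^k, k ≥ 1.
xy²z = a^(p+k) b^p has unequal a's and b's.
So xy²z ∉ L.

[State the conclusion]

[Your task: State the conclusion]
This contradicts the pumping lemma for regular languages,
which guarantees xy^i z ∈ L for all i ≥ 0.

Since our assumption that L is regular leads to a contradiction,
we conclude that L = {a^n b^n : n ≥ 0} is NOT regular. ∎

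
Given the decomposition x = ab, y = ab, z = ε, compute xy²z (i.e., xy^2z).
ababab

Given x = 'ab', y = 'ab', z = '' and i = 2:

xy^2z = x + y·y·...·y (2 times) + z
       = 'ab' + 'ab'^2 + ''
       = 'ab' + 'abab' + ''
       = 'ababab'

The pumped string is 'ababab' with length 6.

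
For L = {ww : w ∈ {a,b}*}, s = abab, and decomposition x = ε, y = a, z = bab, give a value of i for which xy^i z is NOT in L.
i = 0

xy⁰z = ε · ε · bab = bab; bab has odd length 3, so it cannot be written as ww and is not in L.
(Other choices also work, e.g. i = 2, 3; only i = 1 is guaranteed to stay in L since xy¹z = s.)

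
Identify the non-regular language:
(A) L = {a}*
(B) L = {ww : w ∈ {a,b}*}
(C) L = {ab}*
(B) {ww : w ∈ {a,b}*}

(B) L = {ww : w ∈ {a,b}*} is NOT regular.

The pumping lemma can be used to prove this:
After pumping, the two halves no longer match

The other languages are regular because they can be recognized by finite automata.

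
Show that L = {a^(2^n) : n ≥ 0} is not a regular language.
Assume for contradiction that L is regular, and let p ≥ 1 be the pumping length given by the pumping lemma.
Choose s = a^(2^p). Then s ∈ L and |s| = 2^p ≥ p.
By the pumping lemma, s = xyz for some x, y, z with |xy| ≤ p, |y| ≥ 1, and xy^i z ∈ L for every i ≥ 0.
Here y = a^k for some k with 1 ≤ k ≤ |xy| ≤ p, and p < 2^p.

Take i = 2: |xy²z| = 2^p + k.
Now 2^p < 2^p + k ≤ 2^p + p < 2^p + 2^p = 2^(p+1).
So |xy²z| lies strictly between the consecutive powers of two 2^p and 2^(p+1), hence is not a power of 2, and xy²z ∉ L.

This contradicts the pumping lemma, which requires xy^i z ∈ L for all i ≥ 0.
Hence L = {a^(2^n) : n ≥ 0} is not regular. ∎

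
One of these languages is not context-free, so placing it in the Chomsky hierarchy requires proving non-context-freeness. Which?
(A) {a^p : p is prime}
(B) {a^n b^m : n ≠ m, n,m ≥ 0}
(A) {a^p : p is prime}

(A) {a^p : p is prime} requires the CFL pumping lemma.

- {a^n b^m : n ≠ m, n,m ≥ 0} is context-free (but not regular)
  • Can be shown non-regular with the regular pumping lemma
  • After pumping a's, we can make n = m

- {a^p : p is prime} is NOT context-free
  • Requires the CFL pumping lemma to prove
  • The CFL pumping lemma also fails because prime gaps are unbounded

The CFL pumping lemma is "stronger" in that it can prove non-membership
in the larger class of context-free languages.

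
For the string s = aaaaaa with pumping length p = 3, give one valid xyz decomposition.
x = 'a', y = 'aa', z = 'aaa'

For s = aaaaaa and p = 3, one valid decomposition is:
- x = 'a' (length 1)
- y = 'aa' (length 2)
- z = 'aaa' (length 3)

Verification:
- xyz = 'a' + 'aa' + 'aaa' = aaaaaa ✓
- |xy| = 3 ≤ 3 ✓
- |y| = 2 > 0 ✓

All pumping lemma constraints are satisfied.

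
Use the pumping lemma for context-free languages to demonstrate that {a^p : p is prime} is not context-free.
Assume for contradiction that L is context-free, and let p ≥ 1 be the pumping length given by the pumping lemma for CFLs.
Choose a prime q with q ≥ p and let s = a^q. Then s ∈ L and |s| = q ≥ p.
By the CFL pumping lemma, s = uvxyz for some u, v, x, y, z with |vxy| ≤ p, |vy| ≥ 1, and uv^i xy^i z ∈ L for every i ≥ 0.
All symbols are a's, so only lengths matter: let k = |vy|, with 1 ≤ k ≤ p. Then |uv^i xy^i z| = q + (i − 1)k.

Take i = q + 1: the length is q + qk = q(k + 1).
Both factors satisfy q ≥ 2 and k + 1 ≥ 2, so q(k + 1) is composite and uv^(q+1) xy^(q+1) z ∉ L.

This contradicts the CFL pumping lemma, which requires uv^i xy^i z ∈ L for all i ≥ 0.
Hence L = {a^p : p is prime} is not context-free. ∎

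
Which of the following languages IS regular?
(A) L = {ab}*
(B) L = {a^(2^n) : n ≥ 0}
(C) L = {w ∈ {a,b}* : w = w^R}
(A) {ab}*

(A) L = {ab}* is regular.

This can be recognized by a finite automaton (DFA/NFA).
Regular expressions like {ab}* define regular languages.

The other choices are not regular:
- {w ∈ {a,b}* : w = w^R}: After pumping, the string is no longer symmetric
- {a^(2^n) : n ≥ 0}: After pumping, length is no longer a power of 2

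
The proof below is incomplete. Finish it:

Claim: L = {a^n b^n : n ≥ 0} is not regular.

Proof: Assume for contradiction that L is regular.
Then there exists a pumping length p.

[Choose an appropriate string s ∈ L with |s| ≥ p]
s = a^p b^p

This string is in L (has equal a's and b's) and has length 2p ≥ p.
Any decomposition xyz with |xy| ≤ p means y consists only of a's,
so pumping will unbalance the counts.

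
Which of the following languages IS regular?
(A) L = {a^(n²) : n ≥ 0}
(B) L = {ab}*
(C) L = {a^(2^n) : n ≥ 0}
(B) {ab}*

(B) L = {ab}* is regular.

This can be recognized by a finite automaton (DFA/NFA).
Regular expressions like {ab}* define regular languages.

The other choices are not regular:
- {a^(2^n) : n ≥ 0}: After pumping, length is no longer a power of 2
- {a^(n²) : n ≥ 0}: After pumping, length is no longer a perfect square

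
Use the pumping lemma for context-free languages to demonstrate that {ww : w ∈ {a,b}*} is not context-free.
Assume for contradiction that L is context-free, and let p ≥ 1 be the pumping length given by the pumping lemma for CFLs.
Choose s = a^p b^p a^p b^p. Then s ∈ L (take w = a^p b^p) and |s| = 4p ≥ p.
By the CFL pumping lemma, s = uvxyz for some u, v, x, y, z with |vxy| ≤ p, |vy| ≥ 1, and uv^i xy^i z ∈ L for every i ≥ 0.

Write s as four blocks A₁ B₁ A₂ B₂ with A₁ = A₂ = a^p and B₁ = B₂ = b^p. Since |vxy| ≤ p, the window vxy lies inside at most two adjacent blocks. Take i = 0 and let t = uxz, so |t| = 4p − |vy| with 1 ≤ |vy| ≤ p. If |t| is odd, t ∉ L immediately, so assume |vy| is even (hence |vy| ≥ 2) and |t|/2 = 2p − |vy|/2, which satisfies p ≤ |t|/2 ≤ 2p − 1.

Case 1 (vxy inside A₁B₁): t = a^(p−j) b^(p−l) a^p b^p with j + l = |vy|. The second half of t has length < 2p, so it is a suffix of the trailing a^p b^p and ends in b; the first half is a^(p−j) b^(p−l) a^((j+l)/2), which ends in a because (j+l)/2 ≥ 1. The halves differ, so t ∉ L.

Case 2 (vxy inside B₁A₂, straddling the middle): t = a^p b^(p−j) a^(p−l) b^p with j + l = |vy|. If t = ww, then w is a prefix of t of length ≥ p, so w begins with a^p; and w is a suffix of t of length ≥ p, so w ends with b^p. That forces |w| ≥ 2p, contradicting |w| = |t|/2 ≤ 2p − 1. So t ∉ L.

Case 3 (vxy inside A₂B₂): t = a^p b^p a^(p−j) b^(p−l) with j + l = |vy|. The first half of t is a prefix of a^p b^p, so it begins with a; the second half is b^((j+l)/2) a^(p−j) b^(p−l), which begins with b. The halves differ, so t ∉ L.

In every case uv⁰xy⁰z = uxz ∉ L.

This contradicts the CFL pumping lemma, which requires uv^i xy^i z ∈ L for all i ≥ 0.
Hence L = {ww : w ∈ {a,b}*} is not context-free. ∎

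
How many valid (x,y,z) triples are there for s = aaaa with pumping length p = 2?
3

For s = 'aaaa' with pumping length p = 2:

Constraints: |xy| ≤ 2, |y| > 0

Valid decompositions (|xy| ≤ p, |y| ≥ 1):
  • x='', y='a', z='aaa'
  • x='a', y='a', z='aa'
  • x='', y='aa', z='aa'

Total count: 3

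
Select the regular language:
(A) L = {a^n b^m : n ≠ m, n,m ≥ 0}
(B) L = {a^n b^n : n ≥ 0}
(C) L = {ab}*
(C) {ab}*

(C) L = {ab}* is regular.

This can be recognized by a finite automaton (DFA/NFA).
Regular expressions like {ab}* define regular languages.

The other choices are not regular:
- {a^n b^n : n ≥ 0}: After pumping, the number of a's and b's become unequal
- {a^n b^m : n ≠ m, n,m ≥ 0}: After pumping a's, we can make n = m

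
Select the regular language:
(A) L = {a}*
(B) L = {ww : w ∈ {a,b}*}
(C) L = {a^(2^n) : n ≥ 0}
(A) {a}*

(A) L = {a}* is regular.

This can be recognized by a finite automaton (DFA/NFA).
Regular expressions like {a}* define regular languages.

The other choices are not regular:
- {a^(2^n) : n ≥ 0}: After pumping, length is no longer a power of 2
- {ww : w ∈ {a,b}*}: After pumping, the two halves no longer match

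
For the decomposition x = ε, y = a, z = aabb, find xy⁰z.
aabb

Given x = '', y = 'a', z = 'aabb' and i = 0:

xy^0z = x + y·y·...·y (0 times) + z
       = '' + 'a'^0 + 'aabb'
       = '' + '' + 'aabb'
       = 'aabb'

The pumped string is 'aabb' with length 4.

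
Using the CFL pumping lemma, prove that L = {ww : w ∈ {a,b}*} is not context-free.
Assume for contradiction that L is context-free, and let p ≥ 1 be the pumping length given by the pumping lemma for CFLs.
Choose s = a^p b^p a^p b^p. Then s ∈ L (take w = a^p b^p) and |s| = 4p ≥ p.
By the CFL pumping lemma, s = uvxyz for some u, v, x, y, z with |vxy| ≤ p, |vy| ≥ 1, and uv^i xy^i z ∈ L for every i ≥ 0.

Write s as four blocks A₁ B₁ A₂ B₂ with A₁ = A₂ = a^p and B₁ = B₂ = b^p. Since |vxy| ≤ p, the window vxy lies inside at most two adjacent blocks. Take i = 0 and let t = uxz, so |t| = 4p − |vy| with 1 ≤ |vy| ≤ p. If |t| is odd, t ∉ L immediately, so assume |vy| is even (hence |vy| ≥ 2) and |t|/2 = 2p − |vy|/2, which satisfies p ≤ |t|/2 ≤ 2p − 1.

Case 1 (vxy inside A₁B₁): t = a^(p−j) b^(p−l) a^p b^p with j + l = |vy|. The second half of t has length < 2p, so it is a suffix of the trailing a^p b^p and ends in b; the first half is a^(p−j) b^(p−l) a^((j+l)/2), which ends in a because (j+l)/2 ≥ 1. The halves differ, so t ∉ L.

Case 2 (vxy inside B₁A₂, straddling the middle): t = a^p b^(p−j) a^(p−l) b^p with j + l = |vy|. If t = ww, then w is a prefix of t of length ≥ p, so w begins with a^p; and w is a suffix of t of length ≥ p, so w ends with b^p. That forces |w| ≥ 2p, contradicting |w| = |t|/2 ≤ 2p − 1. So t ∉ L.

Case 3 (vxy inside A₂B₂): t = a^p b^p a^(p−j) b^(p−l) with j + l = |vy|. The first half of t is a prefix of a^p b^p, so it begins with a; the second half is b^((j+l)/2) a^(p−j) b^(p−l), which begins with b. The halves differ, so t ∉ L.

In every case uv⁰xy⁰z = uxz ∉ L.

This contradicts the CFL pumping lemma, which requires uv^i xy^i z ∈ L for all i ≥ 0.
Hence L = {ww : w ∈ {a,b}*} is not context-free. ∎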